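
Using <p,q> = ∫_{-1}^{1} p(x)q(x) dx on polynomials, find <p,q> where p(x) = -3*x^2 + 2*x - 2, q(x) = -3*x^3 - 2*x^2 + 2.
<p,q> = -28/3

Expand the product: p(x)·q(x) = 9*x^5 + 2*x^3 - 2*x^2 + 4*x - 4.
∫_{-1}^{1} of each monomial x^k gives [2/(k+1) if k even, 0 if k odd]. Integrating term-by-term (or equivalently evaluating the antiderivative F(x) = 3*x^6/2 + x^4/2 - 2*x^3/3 + 2*x^2 - 4*x at the endpoints):
  F(1) − F(−1) = -2/3 − (26/3) = -28/3.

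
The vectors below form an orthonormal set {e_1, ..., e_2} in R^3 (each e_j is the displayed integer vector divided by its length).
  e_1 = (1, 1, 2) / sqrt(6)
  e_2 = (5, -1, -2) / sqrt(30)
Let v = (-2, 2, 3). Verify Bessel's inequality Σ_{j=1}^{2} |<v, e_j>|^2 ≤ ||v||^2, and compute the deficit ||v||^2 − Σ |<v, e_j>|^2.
Σ |<v, e_j>|^2 = 84/5; ||v||^2 = 17; deficit = 1/5

Write each e_j = u_j / sqrt(<u_j, u_j>) where u_j is the displayed integer vector. Then <v, e_j> = <v, u_j> / sqrt(<u_j, u_j>), so |<v, e_j>|^2 = <v, u_j>^2 / <u_j, u_j>.
Coefficients: <v, e_1> = 6/sqrt(6), <v, e_2> = -18/sqrt(30).
Square and sum: Σ |<v, e_j>|^2 = 84/5.
Compute ||v||^2 = v·v = 17.
Deficit = 17 − 84/5 = 1/5 ≥ 0, confirming Bessel's inequality. (The deficit equals ||v − Σ <v,e_j> e_j||^2, the squared distance from v to span{e_j}.)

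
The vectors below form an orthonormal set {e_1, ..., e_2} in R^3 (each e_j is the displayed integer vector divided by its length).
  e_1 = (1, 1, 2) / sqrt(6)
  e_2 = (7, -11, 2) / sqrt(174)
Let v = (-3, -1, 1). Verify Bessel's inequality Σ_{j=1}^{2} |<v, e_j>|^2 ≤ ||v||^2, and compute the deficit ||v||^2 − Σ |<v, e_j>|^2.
Σ |<v, e_j>|^2 = 30/29; ||v||^2 = 11; deficit = 289/29

Write each e_j = u_j / sqrt(<u_j, u_j>) where u_j is the displayed integer vector. Then <v, e_j> = <v, u_j> / sqrt(<u_j, u_j>), so |<v, e_j>|^2 = <v, u_j>^2 / <u_j, u_j>.
Coefficients: <v, e_1> = -2/sqrt(6), <v, e_2> = -8/sqrt(174).
Square and sum: Σ |<v, e_j>|^2 = 30/29.
Compute ||v||^2 = v·v = 11.
Deficit = 11 − 30/29 = 289/29 ≥ 0, confirming Bessel's inequality. (The deficit equals ||v − Σ <v,e_j> e_j||^2, the squared distance from v to span{e_j}.)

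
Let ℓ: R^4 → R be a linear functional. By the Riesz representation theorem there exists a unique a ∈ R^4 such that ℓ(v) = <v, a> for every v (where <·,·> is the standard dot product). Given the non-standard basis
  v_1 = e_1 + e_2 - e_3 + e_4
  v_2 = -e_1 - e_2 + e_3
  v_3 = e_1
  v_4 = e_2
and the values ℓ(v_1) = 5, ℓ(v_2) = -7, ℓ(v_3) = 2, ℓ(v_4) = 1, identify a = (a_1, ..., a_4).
a = (2, 1, -4, -2)

Write a = (a_1, ..., a_4) in the standard basis. For each basis vector v_i, ℓ(v_i) = <v_i, a> is a linear equation in the a_j's. Collect the n equations into a matrix system V a = ℓ, where row i of V is v_i (expressed in the standard basis). Since V is invertible (lower-triangular with 1s on the diagonal, up to permutation), solve by back-substitution:
  V =
[[1, 1, -1, 1],
 [-1, -1, 1, 0],
 [1, 0, 0, 0],
 [0, 1, 0, 0]]
  V a = (5, -7, 2, 1)
Solving gives a = (2, 1, -4, -2).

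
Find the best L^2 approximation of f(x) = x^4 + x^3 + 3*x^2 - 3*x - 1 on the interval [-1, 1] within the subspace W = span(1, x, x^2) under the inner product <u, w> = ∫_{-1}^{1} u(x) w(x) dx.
g(x) = 27*x^2/7 - 12*x/5 - 38/35

The best approximation g ∈ W is the orthogonal projection of f onto W. Writing g = a_0 + a_1 x + a_2 x^2, the coefficients solve the normal equations G · a = b where
  G_{ij} = <φ_i, φ_j> and b_i = <f, φ_i>, with φ_0 = 1, φ_1 = x, φ_2 = x^2.
G =
  [2, 0, 2/3]
  [0, 2/3, 0]
  [2/3, 0, 2/5],
b = (2/5, -8/5, 86/105).
Solving gives a_0 = -38/35, a_1 = -12/5, a_2 = 27/7, so
  g(x) = 27*x^2/7 - 12*x/5 - 38/35.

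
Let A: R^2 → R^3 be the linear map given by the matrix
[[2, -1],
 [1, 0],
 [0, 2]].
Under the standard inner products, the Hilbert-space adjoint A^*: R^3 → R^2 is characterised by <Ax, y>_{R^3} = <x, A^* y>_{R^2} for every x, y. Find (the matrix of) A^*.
A^* = A^T =
[[2, 1, 0],
 [-1, 0, 2]]

For real matrices with standard dot products, the defining identity <Ax, y> = <x, A^* y> gives (Ax)^T y = x^T (A^*) y, i.e. x^T A^T y = x^T (A^*) y. Since this holds for all x, y, we must have A^* = A^T. Therefore
A^* =
[[2, 1, 0],
 [-1, 0, 2]].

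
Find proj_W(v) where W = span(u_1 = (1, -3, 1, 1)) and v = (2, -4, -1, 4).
proj_W(v) = (17/12, -17/4, 17/12, 17/12)

Set up U = [u_1 | ... | u_1] ∈ R^(4×1). The projector onto W = col(U) is P = U (U^T U)^(-1) U^T.
Compute U^T U =
  [12],
and U^T v = (17).
Solve U^T U · c = U^T v for the coefficients: c = (17/12). The projection is proj_W(v) = U c.
Check: (v - proj_W(v)) · u_1 = 0  (should be 0).
Result: proj_W(v) = (17/12, -17/4, 17/12, 17/12).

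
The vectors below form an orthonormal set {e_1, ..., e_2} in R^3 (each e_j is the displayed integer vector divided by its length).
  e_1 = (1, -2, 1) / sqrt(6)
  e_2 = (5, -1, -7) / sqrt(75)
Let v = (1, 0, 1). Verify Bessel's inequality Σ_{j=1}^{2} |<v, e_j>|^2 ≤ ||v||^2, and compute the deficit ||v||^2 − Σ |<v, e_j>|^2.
Σ |<v, e_j>|^2 = 18/25; ||v||^2 = 2; deficit = 32/25

Write each e_j = u_j / sqrt(<u_j, u_j>) where u_j is the displayed integer vector. Then <v, e_j> = <v, u_j> / sqrt(<u_j, u_j>), so |<v, e_j>|^2 = <v, u_j>^2 / <u_j, u_j>.
Coefficients: <v, e_1> = 2/sqrt(6), <v, e_2> = -2/sqrt(75).
Square and sum: Σ |<v, e_j>|^2 = 18/25.
Compute ||v||^2 = v·v = 2.
Deficit = 2 − 18/25 = 32/25 ≥ 0, confirming Bessel's inequality. (The deficit equals ||v − Σ <v,e_j> e_j||^2, the squared distance from v to span{e_j}.)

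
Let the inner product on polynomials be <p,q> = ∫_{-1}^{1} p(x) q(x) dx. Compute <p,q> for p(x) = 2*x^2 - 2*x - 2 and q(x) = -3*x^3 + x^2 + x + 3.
<p,q> = -112/15

Expand the product: p(x)·q(x) = -6*x^5 + 8*x^4 + 6*x^3 + 2*x^2 - 8*x - 6.
∫_{-1}^{1} of each monomial x^k gives [2/(k+1) if k even, 0 if k odd]. Integrating term-by-term (or equivalently evaluating the antiderivative F(x) = -x^6 + 8*x^5/5 + 3*x^4/2 + 2*x^3/3 - 4*x^2 - 6*x at the endpoints):
  F(1) − F(−1) = -217/30 − (7/30) = -112/15.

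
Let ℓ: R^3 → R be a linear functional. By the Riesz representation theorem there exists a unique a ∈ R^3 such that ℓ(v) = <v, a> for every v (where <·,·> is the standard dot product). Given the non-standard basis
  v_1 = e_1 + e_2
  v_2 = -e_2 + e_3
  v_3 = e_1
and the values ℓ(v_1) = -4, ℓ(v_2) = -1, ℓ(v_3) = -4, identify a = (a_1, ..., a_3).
a = (-4, 0, -1)

Write a = (a_1, ..., a_3) in the standard basis. For each basis vector v_i, ℓ(v_i) = <v_i, a> is a linear equation in the a_j's. Collect the n equations into a matrix system V a = ℓ, where row i of V is v_i (expressed in the standard basis). Since V is invertible (lower-triangular with 1s on the diagonal, up to permutation), solve by back-substitution:
  V =
[[1, 1, 0],
 [0, -1, 1],
 [1, 0, 0]]
  V a = (-4, -1, -4)
Solving gives a = (-4, 0, -1).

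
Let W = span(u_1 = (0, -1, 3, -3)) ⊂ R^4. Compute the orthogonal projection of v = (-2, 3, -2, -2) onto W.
proj_W(v) = (0, 3/19, -9/19, 9/19)

Set up U = [u_1 | ... | u_1] ∈ R^(4×1). The projector onto W = col(U) is P = U (U^T U)^(-1) U^T.
Compute U^T U =
  [19],
and U^T v = (-3).
Solve U^T U · c = U^T v for the coefficients: c = (-3/19). The projection is proj_W(v) = U c.
Check: (v - proj_W(v)) · u_1 = 0  (should be 0).
Result: proj_W(v) = (0, 3/19, -9/19, 9/19).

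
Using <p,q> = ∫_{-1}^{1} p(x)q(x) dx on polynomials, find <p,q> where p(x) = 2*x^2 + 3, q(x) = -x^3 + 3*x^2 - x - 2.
<p,q> = -94/15

Expand the product: p(x)·q(x) = -2*x^5 + 6*x^4 - 5*x^3 + 5*x^2 - 3*x - 6.
∫_{-1}^{1} of each monomial x^k gives [2/(k+1) if k even, 0 if k odd]. Integrating term-by-term (or equivalently evaluating the antiderivative F(x) = -x^6/3 + 6*x^5/5 - 5*x^4/4 + 5*x^3/3 - 3*x^2/2 - 6*x at the endpoints):
  F(1) − F(−1) = -373/60 − (1/20) = -94/15.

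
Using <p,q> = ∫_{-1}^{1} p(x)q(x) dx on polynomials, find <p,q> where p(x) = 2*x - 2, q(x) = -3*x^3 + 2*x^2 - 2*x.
<p,q> = -116/15

Expand the product: p(x)·q(x) = -6*x^4 + 10*x^3 - 8*x^2 + 4*x.
∫_{-1}^{1} of each monomial x^k gives [2/(k+1) if k even, 0 if k odd]. Integrating term-by-term (or equivalently evaluating the antiderivative F(x) = -6*x^5/5 + 5*x^4/2 - 8*x^3/3 + 2*x^2 at the endpoints):
  F(1) − F(−1) = 19/30 − (251/30) = -116/15.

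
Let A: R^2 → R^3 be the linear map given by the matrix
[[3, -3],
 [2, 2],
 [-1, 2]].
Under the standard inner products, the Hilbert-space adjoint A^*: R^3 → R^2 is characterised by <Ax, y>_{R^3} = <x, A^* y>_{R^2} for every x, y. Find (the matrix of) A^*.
A^* = A^T =
[[3, 2, -1],
 [-3, 2, 2]]

For real matrices with standard dot products, the defining identity <Ax, y> = <x, A^* y> gives (Ax)^T y = x^T (A^*) y, i.e. x^T A^T y = x^T (A^*) y. Since this holds for all x, y, we must have A^* = A^T. Therefore
A^* =
[[3, 2, -1],
 [-3, 2, 2]].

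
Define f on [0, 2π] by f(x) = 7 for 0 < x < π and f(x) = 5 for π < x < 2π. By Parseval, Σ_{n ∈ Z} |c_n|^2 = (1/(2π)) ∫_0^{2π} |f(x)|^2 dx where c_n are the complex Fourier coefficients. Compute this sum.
Σ |c_n|^2 = 37

Parseval equates the L^2 energy of f (normalised by 1/(2π)) with the ℓ^2 sum of its Fourier coefficients: (1/(2π)) ∫_0^{2π} |f|^2 = Σ |c_n|^2.
Compute the left side: (1/(2π)) [∫_0^π 7^2 dx + ∫_π^{2π} 5^2 dx] = (1/(2π)) · (49π + 25π) = (49 + 25)/2 = 37.
So Σ_{n ∈ Z} |c_n|^2 = 37.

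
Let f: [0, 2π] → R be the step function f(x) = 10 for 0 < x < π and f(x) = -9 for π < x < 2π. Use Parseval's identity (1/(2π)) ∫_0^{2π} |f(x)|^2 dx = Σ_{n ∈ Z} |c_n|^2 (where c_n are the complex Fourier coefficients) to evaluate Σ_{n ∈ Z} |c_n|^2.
Σ |c_n|^2 = 181/2

Parseval equates the L^2 energy of f (normalised by 1/(2π)) with the ℓ^2 sum of its Fourier coefficients: (1/(2π)) ∫_0^{2π} |f|^2 = Σ |c_n|^2.
Compute the left side: (1/(2π)) [∫_0^π 10^2 dx + ∫_π^{2π} (-9)^2 dx] = (1/(2π)) · (100π + 81π) = (100 + 81)/2 = 181/2.
So Σ_{n ∈ Z} |c_n|^2 = 181/2.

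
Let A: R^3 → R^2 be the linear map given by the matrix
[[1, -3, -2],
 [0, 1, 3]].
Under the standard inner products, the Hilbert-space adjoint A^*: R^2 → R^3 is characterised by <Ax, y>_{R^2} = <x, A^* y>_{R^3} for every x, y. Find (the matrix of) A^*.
A^* = A^T =
[[1, 0],
 [-3, 1],
 [-2, 3]]

For real matrices with standard dot products, the defining identity <Ax, y> = <x, A^* y> gives (Ax)^T y = x^T (A^*) y, i.e. x^T A^T y = x^T (A^*) y. Since this holds for all x, y, we must have A^* = A^T. Therefore
A^* =
[[1, 0],
 [-3, 1],
 [-2, 3]].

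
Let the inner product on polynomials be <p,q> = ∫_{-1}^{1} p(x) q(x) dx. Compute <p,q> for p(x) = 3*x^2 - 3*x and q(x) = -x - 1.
<p,q> = 0

Expand the product: p(x)·q(x) = -3*x^3 + 3*x.
∫_{-1}^{1} of each monomial x^k gives [2/(k+1) if k even, 0 if k odd]. Integrating term-by-term (or equivalently evaluating the antiderivative F(x) = -3*x^4/4 + 3*x^2/2 at the endpoints):
  F(1) − F(−1) = 3/4 − (3/4) = 0.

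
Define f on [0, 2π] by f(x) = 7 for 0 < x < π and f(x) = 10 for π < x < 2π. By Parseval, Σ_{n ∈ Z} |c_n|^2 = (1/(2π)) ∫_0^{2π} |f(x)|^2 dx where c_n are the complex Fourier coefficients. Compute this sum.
Σ |c_n|^2 = 149/2

Parseval equates the L^2 energy of f (normalised by 1/(2π)) with the ℓ^2 sum of its Fourier coefficients: (1/(2π)) ∫_0^{2π} |f|^2 = Σ |c_n|^2.
Compute the left side: (1/(2π)) [∫_0^π 7^2 dx + ∫_π^{2π} 10^2 dx] = (1/(2π)) · (49π + 100π) = (49 + 100)/2 = 149/2.
So Σ_{n ∈ Z} |c_n|^2 = 149/2.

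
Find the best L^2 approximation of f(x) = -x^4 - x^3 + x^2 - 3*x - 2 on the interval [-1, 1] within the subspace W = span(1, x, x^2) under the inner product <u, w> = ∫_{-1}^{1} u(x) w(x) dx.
g(x) = x^2/7 - 18*x/5 - 67/35

The best approximation g ∈ W is the orthogonal projection of f onto W. Writing g = a_0 + a_1 x + a_2 x^2, the coefficients solve the normal equations G · a = b where
  G_{ij} = <φ_i, φ_j> and b_i = <f, φ_i>, with φ_0 = 1, φ_1 = x, φ_2 = x^2.
G =
  [2, 0, 2/3]
  [0, 2/3, 0]
  [2/3, 0, 2/5],
b = (-56/15, -12/5, -128/105).
Solving gives a_0 = -67/35, a_1 = -18/5, a_2 = 1/7, so
  g(x) = x^2/7 - 18*x/5 - 67/35.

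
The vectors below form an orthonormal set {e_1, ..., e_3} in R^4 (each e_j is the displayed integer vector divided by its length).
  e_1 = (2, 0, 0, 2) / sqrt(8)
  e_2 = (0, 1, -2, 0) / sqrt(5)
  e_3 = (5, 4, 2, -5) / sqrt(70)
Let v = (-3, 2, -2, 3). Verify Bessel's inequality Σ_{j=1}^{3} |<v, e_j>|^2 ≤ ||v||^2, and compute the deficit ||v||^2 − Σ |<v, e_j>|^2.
Σ |<v, e_j>|^2 = 118/7; ||v||^2 = 26; deficit = 64/7

Write each e_j = u_j / sqrt(<u_j, u_j>) where u_j is the displayed integer vector. Then <v, e_j> = <v, u_j> / sqrt(<u_j, u_j>), so |<v, e_j>|^2 = <v, u_j>^2 / <u_j, u_j>.
Coefficients: <v, e_1> = 0/sqrt(8), <v, e_2> = 6/sqrt(5), <v, e_3> = -26/sqrt(70).
Square and sum: Σ |<v, e_j>|^2 = 118/7.
Compute ||v||^2 = v·v = 26.
Deficit = 26 − 118/7 = 64/7 ≥ 0, confirming Bessel's inequality. (The deficit equals ||v − Σ <v,e_j> e_j||^2, the squared distance from v to span{e_j}.)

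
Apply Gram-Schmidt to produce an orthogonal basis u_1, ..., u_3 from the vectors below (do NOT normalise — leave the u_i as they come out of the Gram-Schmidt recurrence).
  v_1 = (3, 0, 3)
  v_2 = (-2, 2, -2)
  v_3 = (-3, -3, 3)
Orthogonal basis:
  u_1 = (3, 0, 3)
  u_2 = (0, 2, 0)
  u_3 = (-3, 0, 3)

Apply the Gram-Schmidt recurrence
  u_1 = v_1
  u_i = v_i − Σ_{j<i} ((v_i · u_j) / (u_j · u_j)) · u_j.

Step by step this gives:
  u_1 = (3, 0, 3)
  u_2 = (0, 2, 0)
  u_3 = (-3, 0, 3)

Orthogonality check:
  u_2 · u_1 = 0 (should be 0)
  u_3 · u_1 = 0 (should be 0)
  u_3 · u_2 = 0 (should be 0)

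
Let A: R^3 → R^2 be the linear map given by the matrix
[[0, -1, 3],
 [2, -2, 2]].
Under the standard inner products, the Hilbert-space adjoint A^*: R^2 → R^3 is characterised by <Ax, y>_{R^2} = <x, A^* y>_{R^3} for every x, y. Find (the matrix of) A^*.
A^* = A^T =
[[0, 2],
 [-1, -2],
 [3, 2]]

For real matrices with standard dot products, the defining identity <Ax, y> = <x, A^* y> gives (Ax)^T y = x^T (A^*) y, i.e. x^T A^T y = x^T (A^*) y. Since this holds for all x, y, we must have A^* = A^T. Therefore
A^* =
[[0, 2],
 [-1, -2],
 [3, 2]].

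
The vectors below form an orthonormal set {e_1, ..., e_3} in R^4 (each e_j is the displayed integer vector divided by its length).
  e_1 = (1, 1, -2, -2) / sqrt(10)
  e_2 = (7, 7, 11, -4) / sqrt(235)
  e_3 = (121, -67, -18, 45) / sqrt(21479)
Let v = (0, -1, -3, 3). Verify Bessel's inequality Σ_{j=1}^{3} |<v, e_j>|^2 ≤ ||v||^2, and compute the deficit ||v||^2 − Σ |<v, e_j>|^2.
Σ |<v, e_j>|^2 = 13397/914; ||v||^2 = 19; deficit = 3969/914

Write each e_j = u_j / sqrt(<u_j, u_j>) where u_j is the displayed integer vector. Then <v, e_j> = <v, u_j> / sqrt(<u_j, u_j>), so |<v, e_j>|^2 = <v, u_j>^2 / <u_j, u_j>.
Coefficients: <v, e_1> = -1/sqrt(10), <v, e_2> = -52/sqrt(235), <v, e_3> = 256/sqrt(21479).
Square and sum: Σ |<v, e_j>|^2 = 13397/914.
Compute ||v||^2 = v·v = 19.
Deficit = 19 − 13397/914 = 3969/914 ≥ 0, confirming Bessel's inequality. (The deficit equals ||v − Σ <v,e_j> e_j||^2, the squared distance from v to span{e_j}.)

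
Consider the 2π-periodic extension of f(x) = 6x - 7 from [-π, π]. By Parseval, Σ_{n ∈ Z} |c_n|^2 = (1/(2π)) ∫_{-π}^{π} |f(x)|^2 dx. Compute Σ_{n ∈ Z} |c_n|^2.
Σ |c_n|^2 = 12π^2 + 49

Expand and integrate term by term over [-π, π]:
  ∫ (6x)^2 dx = 36·(2π^3/3); ∫ 2·6·(-7)·x dx = 0 (odd integrand); ∫ (-7)^2 dx = 49·2π.
So (1/(2π)) ∫_{-π}^{π} (6x - 7)^2 dx = 36π^2/3 + 49 = 12π^2 + 49.
Parseval ⇒ Σ |c_n|^2 = 12π^2 + 49.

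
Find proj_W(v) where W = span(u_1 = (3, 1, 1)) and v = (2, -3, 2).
proj_W(v) = (15/11, 5/11, 5/11)

Set up U = [u_1 | ... | u_1] ∈ R^(3×1). The projector onto W = col(U) is P = U (U^T U)^(-1) U^T.
Compute U^T U =
  [11],
and U^T v = (5).
Solve U^T U · c = U^T v for the coefficients: c = (5/11). The projection is proj_W(v) = U c.
Check: (v - proj_W(v)) · u_1 = 0  (should be 0).
Result: proj_W(v) = (15/11, 5/11, 5/11).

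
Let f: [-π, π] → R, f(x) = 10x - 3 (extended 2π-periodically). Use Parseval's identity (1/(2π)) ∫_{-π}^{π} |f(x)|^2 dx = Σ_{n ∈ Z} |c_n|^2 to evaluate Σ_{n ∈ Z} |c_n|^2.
Σ |c_n|^2 = 100π^2/3 + 9

Expand and integrate term by term over [-π, π]:
  ∫ (10x)^2 dx = 100·(2π^3/3); ∫ 2·10·(-3)·x dx = 0 (odd integrand); ∫ (-3)^2 dx = 9·2π.
So (1/(2π)) ∫_{-π}^{π} (10x - 3)^2 dx = 100π^2/3 + 9 = 100π^2/3 + 9.
Parseval ⇒ Σ |c_n|^2 = 100π^2/3 + 9.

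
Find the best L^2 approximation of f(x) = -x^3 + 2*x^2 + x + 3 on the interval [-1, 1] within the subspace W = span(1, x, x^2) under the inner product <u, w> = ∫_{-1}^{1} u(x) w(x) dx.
g(x) = 2*x^2 + 2*x/5 + 3

The best approximation g ∈ W is the orthogonal projection of f onto W. Writing g = a_0 + a_1 x + a_2 x^2, the coefficients solve the normal equations G · a = b where
  G_{ij} = <φ_i, φ_j> and b_i = <f, φ_i>, with φ_0 = 1, φ_1 = x, φ_2 = x^2.
G =
  [2, 0, 2/3]
  [0, 2/3, 0]
  [2/3, 0, 2/5],
b = (22/3, 4/15, 14/5).
Solving gives a_0 = 3, a_1 = 2/5, a_2 = 2, so
  g(x) = 2*x^2 + 2*x/5 + 3.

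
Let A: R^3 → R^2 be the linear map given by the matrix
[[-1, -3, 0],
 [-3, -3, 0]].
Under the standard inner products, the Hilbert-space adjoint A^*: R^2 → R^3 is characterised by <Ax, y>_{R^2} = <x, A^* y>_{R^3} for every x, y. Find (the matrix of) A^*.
A^* = A^T =
[[-1, -3],
 [-3, -3],
 [0, 0]]

For real matrices with standard dot products, the defining identity <Ax, y> = <x, A^* y> gives (Ax)^T y = x^T (A^*) y, i.e. x^T A^T y = x^T (A^*) y. Since this holds for all x, y, we must have A^* = A^T. Therefore
A^* =
[[-1, -3],
 [-3, -3],
 [0, 0]].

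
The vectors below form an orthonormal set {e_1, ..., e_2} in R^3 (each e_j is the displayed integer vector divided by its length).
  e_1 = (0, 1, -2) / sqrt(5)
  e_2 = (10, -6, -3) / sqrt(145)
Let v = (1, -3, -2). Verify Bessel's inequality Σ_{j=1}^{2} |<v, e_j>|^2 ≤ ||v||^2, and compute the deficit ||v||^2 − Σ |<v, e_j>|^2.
Σ |<v, e_j>|^2 = 237/29; ||v||^2 = 14; deficit = 169/29

Write each e_j = u_j / sqrt(<u_j, u_j>) where u_j is the displayed integer vector. Then <v, e_j> = <v, u_j> / sqrt(<u_j, u_j>), so |<v, e_j>|^2 = <v, u_j>^2 / <u_j, u_j>.
Coefficients: <v, e_1> = 1/sqrt(5), <v, e_2> = 34/sqrt(145).
Square and sum: Σ |<v, e_j>|^2 = 237/29.
Compute ||v||^2 = v·v = 14.
Deficit = 14 − 237/29 = 169/29 ≥ 0, confirming Bessel's inequality. (The deficit equals ||v − Σ <v,e_j> e_j||^2, the squared distance from v to span{e_j}.)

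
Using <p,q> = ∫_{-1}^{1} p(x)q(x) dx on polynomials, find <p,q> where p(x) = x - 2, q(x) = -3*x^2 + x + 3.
<p,q> = -22/3

Expand the product: p(x)·q(x) = -3*x^3 + 7*x^2 + x - 6.
∫_{-1}^{1} of each monomial x^k gives [2/(k+1) if k even, 0 if k odd]. Integrating term-by-term (or equivalently evaluating the antiderivative F(x) = -3*x^4/4 + 7*x^3/3 + x^2/2 - 6*x at the endpoints):
  F(1) − F(−1) = -47/12 − (41/12) = -22/3.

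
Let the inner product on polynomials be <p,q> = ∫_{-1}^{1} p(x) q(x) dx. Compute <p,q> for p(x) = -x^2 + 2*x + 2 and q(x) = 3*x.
<p,q> = 4

Expand the product: p(x)·q(x) = -3*x^3 + 6*x^2 + 6*x.
∫_{-1}^{1} of each monomial x^k gives [2/(k+1) if k even, 0 if k odd]. Integrating term-by-term (or equivalently evaluating the antiderivative F(x) = -3*x^4/4 + 2*x^3 + 3*x^2 at the endpoints):
  F(1) − F(−1) = 17/4 − (1/4) = 4.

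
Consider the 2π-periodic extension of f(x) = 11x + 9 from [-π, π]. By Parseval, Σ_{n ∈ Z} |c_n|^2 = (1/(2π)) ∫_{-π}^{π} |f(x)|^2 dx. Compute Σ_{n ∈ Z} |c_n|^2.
Σ |c_n|^2 = 121π^2/3 + 81

Expand and integrate term by term over [-π, π]:
  ∫ (11x)^2 dx = 121·(2π^3/3); ∫ 2·11·(9)·x dx = 0 (odd integrand); ∫ 9^2 dx = 81·2π.
So (1/(2π)) ∫_{-π}^{π} (11x + 9)^2 dx = 121π^2/3 + 81 = 121π^2/3 + 81.
Parseval ⇒ Σ |c_n|^2 = 121π^2/3 + 81.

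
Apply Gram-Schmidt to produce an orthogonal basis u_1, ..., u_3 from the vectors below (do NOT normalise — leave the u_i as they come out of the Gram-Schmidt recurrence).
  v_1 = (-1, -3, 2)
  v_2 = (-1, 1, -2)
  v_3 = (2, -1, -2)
Orthogonal basis:
  u_1 = (-1, -3, 2)
  u_2 = (-10/7, -2/7, -8/7)
  u_3 = (5/3, -5/3, -5/3)

Apply the Gram-Schmidt recurrence
  u_1 = v_1
  u_i = v_i − Σ_{j<i} ((v_i · u_j) / (u_j · u_j)) · u_j.

Step by step this gives:
  u_1 = (-1, -3, 2)
  u_2 = (-10/7, -2/7, -8/7)
  u_3 = (5/3, -5/3, -5/3)

Orthogonality check:
  u_2 · u_1 = 0 (should be 0)
  u_3 · u_1 = 0 (should be 0)
  u_3 · u_2 = 0 (should be 0)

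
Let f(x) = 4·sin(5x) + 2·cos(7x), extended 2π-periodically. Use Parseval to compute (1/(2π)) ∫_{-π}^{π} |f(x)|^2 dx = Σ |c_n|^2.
Σ |c_n|^2 = 10

Expand |f|^2 and use orthogonality of {sin(nx), cos(mx)} on [-π, π]:
  ∫_{-π}^{π} sin(nx)^2 dx = π, ∫ cos(mx)^2 dx = π, and cross terms integrate to 0.
So ∫_{-π}^{π} f(x)^2 dx = 4^2 · π + 2^2 · π = (16 + 4)π.
Divide by 2π: (16 + 4)/2 = 10.
By Parseval, this equals Σ |c_n|^2.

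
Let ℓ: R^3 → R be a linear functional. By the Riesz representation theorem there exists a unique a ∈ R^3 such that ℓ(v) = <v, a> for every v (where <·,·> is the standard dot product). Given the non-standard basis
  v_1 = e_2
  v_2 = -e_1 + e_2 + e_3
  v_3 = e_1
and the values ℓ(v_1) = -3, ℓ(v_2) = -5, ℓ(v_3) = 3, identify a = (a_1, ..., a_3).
a = (3, -3, 1)

Write a = (a_1, ..., a_3) in the standard basis. For each basis vector v_i, ℓ(v_i) = <v_i, a> is a linear equation in the a_j's. Collect the n equations into a matrix system V a = ℓ, where row i of V is v_i (expressed in the standard basis). Since V is invertible (lower-triangular with 1s on the diagonal, up to permutation), solve by back-substitution:
  V =
[[0, 1, 0],
 [-1, 1, 1],
 [1, 0, 0]]
  V a = (-3, -5, 3)
Solving gives a = (3, -3, 1).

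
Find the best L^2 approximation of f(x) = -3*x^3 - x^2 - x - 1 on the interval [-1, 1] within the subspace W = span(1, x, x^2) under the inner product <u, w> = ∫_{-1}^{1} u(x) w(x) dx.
g(x) = -x^2 - 14*x/5 - 1

The best approximation g ∈ W is the orthogonal projection of f onto W. Writing g = a_0 + a_1 x + a_2 x^2, the coefficients solve the normal equations G · a = b where
  G_{ij} = <φ_i, φ_j> and b_i = <f, φ_i>, with φ_0 = 1, φ_1 = x, φ_2 = x^2.
G =
  [2, 0, 2/3]
  [0, 2/3, 0]
  [2/3, 0, 2/5],
b = (-8/3, -28/15, -16/15).
Solving gives a_0 = -1, a_1 = -14/5, a_2 = -1, so
  g(x) = -x^2 - 14*x/5 - 1.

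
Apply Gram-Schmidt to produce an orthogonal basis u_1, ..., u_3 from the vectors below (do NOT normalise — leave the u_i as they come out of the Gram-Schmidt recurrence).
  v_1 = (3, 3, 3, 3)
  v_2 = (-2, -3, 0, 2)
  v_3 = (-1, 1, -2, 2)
Orthogonal basis:
  u_1 = (3, 3, 3, 3)
  u_2 = (-5/4, -9/4, 3/4, 11/4)
  u_3 = (-44/59, 86/59, -127/59, 85/59)

Apply the Gram-Schmidt recurrence
  u_1 = v_1
  u_i = v_i − Σ_{j<i} ((v_i · u_j) / (u_j · u_j)) · u_j.

Step by step this gives:
  u_1 = (3, 3, 3, 3)
  u_2 = (-5/4, -9/4, 3/4, 11/4)
  u_3 = (-44/59, 86/59, -127/59, 85/59)

Orthogonality check:
  u_2 · u_1 = 0 (should be 0)
  u_3 · u_1 = 0 (should be 0)
  u_3 · u_2 = 0 (should be 0)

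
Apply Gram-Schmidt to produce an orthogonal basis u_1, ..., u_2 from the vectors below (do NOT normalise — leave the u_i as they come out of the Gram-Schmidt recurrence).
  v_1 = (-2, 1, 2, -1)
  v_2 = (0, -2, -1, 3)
Orthogonal basis:
  u_1 = (-2, 1, 2, -1)
  u_2 = (-7/5, -13/10, 2/5, 23/10)

Apply the Gram-Schmidt recurrence
  u_1 = v_1
  u_i = v_i − Σ_{j<i} ((v_i · u_j) / (u_j · u_j)) · u_j.

Step by step this gives:
  u_1 = (-2, 1, 2, -1)
  u_2 = (-7/5, -13/10, 2/5, 23/10)

Orthogonality check:
  u_2 · u_1 = 0 (should be 0)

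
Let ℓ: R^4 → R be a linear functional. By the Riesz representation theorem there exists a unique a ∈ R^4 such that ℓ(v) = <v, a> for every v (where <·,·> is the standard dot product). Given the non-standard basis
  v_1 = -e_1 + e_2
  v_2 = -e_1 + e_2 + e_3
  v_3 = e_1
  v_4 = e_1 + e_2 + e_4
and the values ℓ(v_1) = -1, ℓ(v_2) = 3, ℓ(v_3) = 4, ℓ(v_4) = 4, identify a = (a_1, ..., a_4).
a = (4, 3, 4, -3)

Write a = (a_1, ..., a_4) in the standard basis. For each basis vector v_i, ℓ(v_i) = <v_i, a> is a linear equation in the a_j's. Collect the n equations into a matrix system V a = ℓ, where row i of V is v_i (expressed in the standard basis). Since V is invertible (lower-triangular with 1s on the diagonal, up to permutation), solve by back-substitution:
  V =
[[-1, 1, 0, 0],
 [-1, 1, 1, 0],
 [1, 0, 0, 0],
 [1, 1, 0, 1]]
  V a = (-1, 3, 4, 4)
Solving gives a = (4, 3, 4, -3).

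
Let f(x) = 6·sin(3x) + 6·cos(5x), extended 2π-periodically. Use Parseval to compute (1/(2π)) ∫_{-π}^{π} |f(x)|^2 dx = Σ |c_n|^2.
Σ |c_n|^2 = 36

Expand |f|^2 and use orthogonality of {sin(nx), cos(mx)} on [-π, π]:
  ∫_{-π}^{π} sin(nx)^2 dx = π, ∫ cos(mx)^2 dx = π, and cross terms integrate to 0.
So ∫_{-π}^{π} f(x)^2 dx = 6^2 · π + 6^2 · π = (36 + 36)π.
Divide by 2π: (36 + 36)/2 = 36.
By Parseval, this equals Σ |c_n|^2.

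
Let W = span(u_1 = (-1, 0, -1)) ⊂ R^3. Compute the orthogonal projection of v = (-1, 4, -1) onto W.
proj_W(v) = (-1, 0, -1)

Set up U = [u_1 | ... | u_1] ∈ R^(3×1). The projector onto W = col(U) is P = U (U^T U)^(-1) U^T.
Compute U^T U =
  [2],
and U^T v = (2).
Solve U^T U · c = U^T v for the coefficients: c = (1). The projection is proj_W(v) = U c.
Check: (v - proj_W(v)) · u_1 = 0  (should be 0).
Result: proj_W(v) = (-1, 0, -1).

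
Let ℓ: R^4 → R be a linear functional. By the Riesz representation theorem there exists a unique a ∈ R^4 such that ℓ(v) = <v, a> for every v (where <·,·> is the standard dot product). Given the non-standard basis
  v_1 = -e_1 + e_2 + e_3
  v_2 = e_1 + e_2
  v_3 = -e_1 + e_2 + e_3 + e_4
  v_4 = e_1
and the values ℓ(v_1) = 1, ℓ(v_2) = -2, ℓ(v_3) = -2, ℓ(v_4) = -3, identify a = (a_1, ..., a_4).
a = (-3, 1, -3, -3)

Write a = (a_1, ..., a_4) in the standard basis. For each basis vector v_i, ℓ(v_i) = <v_i, a> is a linear equation in the a_j's. Collect the n equations into a matrix system V a = ℓ, where row i of V is v_i (expressed in the standard basis). Since V is invertible (lower-triangular with 1s on the diagonal, up to permutation), solve by back-substitution:
  V =
[[-1, 1, 1, 0],
 [1, 1, 0, 0],
 [-1, 1, 1, 1],
 [1, 0, 0, 0]]
  V a = (1, -2, -2, -3)
Solving gives a = (-3, 1, -3, -3).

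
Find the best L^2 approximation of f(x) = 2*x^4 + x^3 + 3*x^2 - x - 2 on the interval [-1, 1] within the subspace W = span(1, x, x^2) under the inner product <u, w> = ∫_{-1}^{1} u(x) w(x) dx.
g(x) = 33*x^2/7 - 2*x/5 - 76/35

The best approximation g ∈ W is the orthogonal projection of f onto W. Writing g = a_0 + a_1 x + a_2 x^2, the coefficients solve the normal equations G · a = b where
  G_{ij} = <φ_i, φ_j> and b_i = <f, φ_i>, with φ_0 = 1, φ_1 = x, φ_2 = x^2.
G =
  [2, 0, 2/3]
  [0, 2/3, 0]
  [2/3, 0, 2/5],
b = (-6/5, -4/15, 46/105).
Solving gives a_0 = -76/35, a_1 = -2/5, a_2 = 33/7, so
  g(x) = 33*x^2/7 - 2*x/5 - 76/35.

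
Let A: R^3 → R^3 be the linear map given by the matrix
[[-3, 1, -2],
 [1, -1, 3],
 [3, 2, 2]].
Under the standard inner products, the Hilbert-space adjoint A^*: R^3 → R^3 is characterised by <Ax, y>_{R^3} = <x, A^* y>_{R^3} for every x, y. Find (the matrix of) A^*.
A^* = A^T =
[[-3, 1, 3],
 [1, -1, 2],
 [-2, 3, 2]]

For real matrices with standard dot products, the defining identity <Ax, y> = <x, A^* y> gives (Ax)^T y = x^T (A^*) y, i.e. x^T A^T y = x^T (A^*) y. Since this holds for all x, y, we must have A^* = A^T. Therefore
A^* =
[[-3, 1, 3],
 [1, -1, 2],
 [-2, 3, 2]].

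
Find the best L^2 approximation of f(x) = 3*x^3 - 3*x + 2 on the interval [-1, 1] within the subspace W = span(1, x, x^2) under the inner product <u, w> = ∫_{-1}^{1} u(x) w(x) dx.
g(x) = 2 - 6*x/5

The best approximation g ∈ W is the orthogonal projection of f onto W. Writing g = a_0 + a_1 x + a_2 x^2, the coefficients solve the normal equations G · a = b where
  G_{ij} = <φ_i, φ_j> and b_i = <f, φ_i>, with φ_0 = 1, φ_1 = x, φ_2 = x^2.
G =
  [2, 0, 2/3]
  [0, 2/3, 0]
  [2/3, 0, 2/5],
b = (4, -4/5, 4/3).
Solving gives a_0 = 2, a_1 = -6/5, a_2 = 0, so
  g(x) = 2 - 6*x/5.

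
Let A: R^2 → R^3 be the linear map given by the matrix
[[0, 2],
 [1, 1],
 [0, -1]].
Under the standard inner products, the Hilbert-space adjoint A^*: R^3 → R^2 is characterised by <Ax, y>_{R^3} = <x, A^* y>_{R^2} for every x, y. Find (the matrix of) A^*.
A^* = A^T =
[[0, 1, 0],
 [2, 1, -1]]

For real matrices with standard dot products, the defining identity <Ax, y> = <x, A^* y> gives (Ax)^T y = x^T (A^*) y, i.e. x^T A^T y = x^T (A^*) y. Since this holds for all x, y, we must have A^* = A^T. Therefore
A^* =
[[0, 1, 0],
 [2, 1, -1]].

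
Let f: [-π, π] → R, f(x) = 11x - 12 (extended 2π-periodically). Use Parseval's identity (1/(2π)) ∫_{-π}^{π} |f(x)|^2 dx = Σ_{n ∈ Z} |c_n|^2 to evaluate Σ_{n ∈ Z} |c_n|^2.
Σ |c_n|^2 = 121π^2/3 + 144

Expand and integrate term by term over [-π, π]:
  ∫ (11x)^2 dx = 121·(2π^3/3); ∫ 2·11·(-12)·x dx = 0 (odd integrand); ∫ (-12)^2 dx = 144·2π.
So (1/(2π)) ∫_{-π}^{π} (11x - 12)^2 dx = 121π^2/3 + 144 = 121π^2/3 + 144.
Parseval ⇒ Σ |c_n|^2 = 121π^2/3 + 144.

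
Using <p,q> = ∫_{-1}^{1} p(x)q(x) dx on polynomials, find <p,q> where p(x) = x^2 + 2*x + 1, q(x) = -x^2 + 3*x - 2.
<p,q> = -12/5

Expand the product: p(x)·q(x) = -x^4 + x^3 + 3*x^2 - x - 2.
∫_{-1}^{1} of each monomial x^k gives [2/(k+1) if k even, 0 if k odd]. Integrating term-by-term (or equivalently evaluating the antiderivative F(x) = -x^5/5 + x^4/4 + x^3 - x^2/2 - 2*x at the endpoints):
  F(1) − F(−1) = -29/20 − (19/20) = -12/5.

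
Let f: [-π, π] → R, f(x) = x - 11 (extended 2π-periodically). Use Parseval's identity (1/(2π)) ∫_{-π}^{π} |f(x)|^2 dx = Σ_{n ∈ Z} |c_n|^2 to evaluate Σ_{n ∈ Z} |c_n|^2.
Σ |c_n|^2 = π^2/3 + 121

Expand and integrate term by term over [-π, π]:
  ∫ (x)^2 dx = 1·(2π^3/3); ∫ 2·1·(-11)·x dx = 0 (odd integrand); ∫ (-11)^2 dx = 121·2π.
So (1/(2π)) ∫_{-π}^{π} (x - 11)^2 dx = 1π^2/3 + 121 = π^2/3 + 121.
Parseval ⇒ Σ |c_n|^2 = π^2/3 + 121.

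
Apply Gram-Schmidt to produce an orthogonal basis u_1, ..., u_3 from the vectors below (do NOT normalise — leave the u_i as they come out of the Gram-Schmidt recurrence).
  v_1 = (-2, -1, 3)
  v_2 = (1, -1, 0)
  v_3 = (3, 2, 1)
Orthogonal basis:
  u_1 = (-2, -1, 3)
  u_2 = (6/7, -15/14, 3/14)
  u_3 = (2, 2, 2)

Apply the Gram-Schmidt recurrence
  u_1 = v_1
  u_i = v_i − Σ_{j<i} ((v_i · u_j) / (u_j · u_j)) · u_j.

Step by step this gives:
  u_1 = (-2, -1, 3)
  u_2 = (6/7, -15/14, 3/14)
  u_3 = (2, 2, 2)

Orthogonality check:
  u_2 · u_1 = 0 (should be 0)
  u_3 · u_1 = 0 (should be 0)
  u_3 · u_2 = 0 (should be 0)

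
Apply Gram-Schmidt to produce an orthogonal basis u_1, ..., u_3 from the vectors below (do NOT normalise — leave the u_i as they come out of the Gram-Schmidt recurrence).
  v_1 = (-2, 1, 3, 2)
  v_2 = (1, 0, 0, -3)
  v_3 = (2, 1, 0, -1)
Orthogonal basis:
  u_1 = (-2, 1, 3, 2)
  u_2 = (1/9, 4/9, 4/3, -19/9)
  u_3 = (81/58, 63/58, 15/58, 27/58)

Apply the Gram-Schmidt recurrence
  u_1 = v_1
  u_i = v_i − Σ_{j<i} ((v_i · u_j) / (u_j · u_j)) · u_j.

Step by step this gives:
  u_1 = (-2, 1, 3, 2)
  u_2 = (1/9, 4/9, 4/3, -19/9)
  u_3 = (81/58, 63/58, 15/58, 27/58)

Orthogonality check:
  u_2 · u_1 = 0 (should be 0)
  u_3 · u_1 = 0 (should be 0)
  u_3 · u_2 = 0 (should be 0)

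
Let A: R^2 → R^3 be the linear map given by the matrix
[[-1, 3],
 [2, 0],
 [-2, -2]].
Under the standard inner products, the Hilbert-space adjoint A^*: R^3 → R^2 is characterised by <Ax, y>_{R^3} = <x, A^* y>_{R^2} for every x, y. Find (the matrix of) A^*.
A^* = A^T =
[[-1, 2, -2],
 [3, 0, -2]]

For real matrices with standard dot products, the defining identity <Ax, y> = <x, A^* y> gives (Ax)^T y = x^T (A^*) y, i.e. x^T A^T y = x^T (A^*) y. Since this holds for all x, y, we must have A^* = A^T. Therefore
A^* =
[[-1, 2, -2],
 [3, 0, -2]].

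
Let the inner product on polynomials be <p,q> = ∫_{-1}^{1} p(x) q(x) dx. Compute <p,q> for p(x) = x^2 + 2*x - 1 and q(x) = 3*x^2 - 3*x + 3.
<p,q> = -44/5

Expand the product: p(x)·q(x) = 3*x^4 + 3*x^3 - 6*x^2 + 9*x - 3.
∫_{-1}^{1} of each monomial x^k gives [2/(k+1) if k even, 0 if k odd]. Integrating term-by-term (or equivalently evaluating the antiderivative F(x) = 3*x^5/5 + 3*x^4/4 - 2*x^3 + 9*x^2/2 - 3*x at the endpoints):
  F(1) − F(−1) = 17/20 − (193/20) = -44/5.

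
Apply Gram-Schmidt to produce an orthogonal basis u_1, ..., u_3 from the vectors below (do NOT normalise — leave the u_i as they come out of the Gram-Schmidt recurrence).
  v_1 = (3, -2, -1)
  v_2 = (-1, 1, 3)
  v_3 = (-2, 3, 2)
Orthogonal basis:
  u_1 = (3, -2, -1)
  u_2 = (5/7, -1/7, 17/7)
  u_3 = (2/3, 16/15, -2/15)

Apply the Gram-Schmidt recurrence
  u_1 = v_1
  u_i = v_i − Σ_{j<i} ((v_i · u_j) / (u_j · u_j)) · u_j.

Step by step this gives:
  u_1 = (3, -2, -1)
  u_2 = (5/7, -1/7, 17/7)
  u_3 = (2/3, 16/15, -2/15)

Orthogonality check:
  u_2 · u_1 = 0 (should be 0)
  u_3 · u_1 = 0 (should be 0)
  u_3 · u_2 = 0 (should be 0)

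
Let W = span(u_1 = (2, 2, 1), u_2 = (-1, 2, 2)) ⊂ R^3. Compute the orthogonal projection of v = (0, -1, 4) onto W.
proj_W(v) = (-58/65, 16/13, 86/65)

Set up U = [u_1 | ... | u_2] ∈ R^(3×2). The projector onto W = col(U) is P = U (U^T U)^(-1) U^T.
Compute U^T U =
  [9, 4]
  [4, 9],
and U^T v = (2, 6).
Solve U^T U · c = U^T v for the coefficients: c = (-6/65, 46/65). The projection is proj_W(v) = U c.
Check: (v - proj_W(v)) · u_1 = 0  (should be 0).
Check: (v - proj_W(v)) · u_2 = 0  (should be 0).
Result: proj_W(v) = (-58/65, 16/13, 86/65).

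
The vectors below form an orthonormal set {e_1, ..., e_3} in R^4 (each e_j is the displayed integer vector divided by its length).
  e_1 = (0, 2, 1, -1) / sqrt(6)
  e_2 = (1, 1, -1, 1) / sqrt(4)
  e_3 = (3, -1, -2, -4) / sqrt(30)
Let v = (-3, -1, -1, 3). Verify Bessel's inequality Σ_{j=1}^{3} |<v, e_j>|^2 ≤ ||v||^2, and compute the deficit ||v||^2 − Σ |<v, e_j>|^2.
Σ |<v, e_j>|^2 = 84/5; ||v||^2 = 20; deficit = 16/5

Write each e_j = u_j / sqrt(<u_j, u_j>) where u_j is the displayed integer vector. Then <v, e_j> = <v, u_j> / sqrt(<u_j, u_j>), so |<v, e_j>|^2 = <v, u_j>^2 / <u_j, u_j>.
Coefficients: <v, e_1> = -6/sqrt(6), <v, e_2> = 0/sqrt(4), <v, e_3> = -18/sqrt(30).
Square and sum: Σ |<v, e_j>|^2 = 84/5.
Compute ||v||^2 = v·v = 20.
Deficit = 20 − 84/5 = 16/5 ≥ 0, confirming Bessel's inequality. (The deficit equals ||v − Σ <v,e_j> e_j||^2, the squared distance from v to span{e_j}.)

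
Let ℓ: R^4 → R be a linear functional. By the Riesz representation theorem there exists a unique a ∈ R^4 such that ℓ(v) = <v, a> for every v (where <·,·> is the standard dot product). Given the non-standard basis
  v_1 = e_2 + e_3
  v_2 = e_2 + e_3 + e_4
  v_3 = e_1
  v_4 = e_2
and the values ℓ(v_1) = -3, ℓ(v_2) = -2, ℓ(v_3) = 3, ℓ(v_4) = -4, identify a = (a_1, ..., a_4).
a = (3, -4, 1, 1)

Write a = (a_1, ..., a_4) in the standard basis. For each basis vector v_i, ℓ(v_i) = <v_i, a> is a linear equation in the a_j's. Collect the n equations into a matrix system V a = ℓ, where row i of V is v_i (expressed in the standard basis). Since V is invertible (lower-triangular with 1s on the diagonal, up to permutation), solve by back-substitution:
  V =
[[0, 1, 1, 0],
 [0, 1, 1, 1],
 [1, 0, 0, 0],
 [0, 1, 0, 0]]
  V a = (-3, -2, 3, -4)
Solving gives a = (3, -4, 1, 1).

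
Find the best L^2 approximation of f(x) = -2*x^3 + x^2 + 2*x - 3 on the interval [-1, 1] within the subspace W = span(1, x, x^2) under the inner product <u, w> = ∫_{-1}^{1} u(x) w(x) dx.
g(x) = x^2 + 4*x/5 - 3

The best approximation g ∈ W is the orthogonal projection of f onto W. Writing g = a_0 + a_1 x + a_2 x^2, the coefficients solve the normal equations G · a = b where
  G_{ij} = <φ_i, φ_j> and b_i = <f, φ_i>, with φ_0 = 1, φ_1 = x, φ_2 = x^2.
G =
  [2, 0, 2/3]
  [0, 2/3, 0]
  [2/3, 0, 2/5],
b = (-16/3, 8/15, -8/5).
Solving gives a_0 = -3, a_1 = 4/5, a_2 = 1, so
  g(x) = x^2 + 4*x/5 - 3.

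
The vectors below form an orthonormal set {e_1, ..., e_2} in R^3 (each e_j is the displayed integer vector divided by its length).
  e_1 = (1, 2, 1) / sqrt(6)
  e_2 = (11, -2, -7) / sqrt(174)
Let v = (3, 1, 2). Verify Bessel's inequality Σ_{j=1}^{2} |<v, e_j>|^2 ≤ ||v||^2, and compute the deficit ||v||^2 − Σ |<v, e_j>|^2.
Σ |<v, e_j>|^2 = 285/29; ||v||^2 = 14; deficit = 121/29

Write each e_j = u_j / sqrt(<u_j, u_j>) where u_j is the displayed integer vector. Then <v, e_j> = <v, u_j> / sqrt(<u_j, u_j>), so |<v, e_j>|^2 = <v, u_j>^2 / <u_j, u_j>.
Coefficients: <v, e_1> = 7/sqrt(6), <v, e_2> = 17/sqrt(174).
Square and sum: Σ |<v, e_j>|^2 = 285/29.
Compute ||v||^2 = v·v = 14.
Deficit = 14 − 285/29 = 121/29 ≥ 0, confirming Bessel's inequality. (The deficit equals ||v − Σ <v,e_j> e_j||^2, the squared distance from v to span{e_j}.)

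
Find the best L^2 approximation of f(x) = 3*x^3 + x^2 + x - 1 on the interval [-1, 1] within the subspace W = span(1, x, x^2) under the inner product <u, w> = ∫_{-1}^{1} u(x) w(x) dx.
g(x) = x^2 + 14*x/5 - 1

The best approximation g ∈ W is the orthogonal projection of f onto W. Writing g = a_0 + a_1 x + a_2 x^2, the coefficients solve the normal equations G · a = b where
  G_{ij} = <φ_i, φ_j> and b_i = <f, φ_i>, with φ_0 = 1, φ_1 = x, φ_2 = x^2.
G =
  [2, 0, 2/3]
  [0, 2/3, 0]
  [2/3, 0, 2/5],
b = (-4/3, 28/15, -4/15).
Solving gives a_0 = -1, a_1 = 14/5, a_2 = 1, so
  g(x) = x^2 + 14*x/5 - 1.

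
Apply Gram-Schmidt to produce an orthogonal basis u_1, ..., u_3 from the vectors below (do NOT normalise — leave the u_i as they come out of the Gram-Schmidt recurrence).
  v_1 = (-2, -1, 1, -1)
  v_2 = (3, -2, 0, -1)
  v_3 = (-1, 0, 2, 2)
Orthogonal basis:
  u_1 = (-2, -1, 1, -1)
  u_2 = (15/7, -17/7, 3/7, -10/7)
  u_3 = (24/89, -45/89, 165/89, 162/89)

Apply the Gram-Schmidt recurrence
  u_1 = v_1
  u_i = v_i − Σ_{j<i} ((v_i · u_j) / (u_j · u_j)) · u_j.

Step by step this gives:
  u_1 = (-2, -1, 1, -1)
  u_2 = (15/7, -17/7, 3/7, -10/7)
  u_3 = (24/89, -45/89, 165/89, 162/89)

Orthogonality check:
  u_2 · u_1 = 0 (should be 0)
  u_3 · u_1 = 0 (should be 0)
  u_3 · u_2 = 0 (should be 0)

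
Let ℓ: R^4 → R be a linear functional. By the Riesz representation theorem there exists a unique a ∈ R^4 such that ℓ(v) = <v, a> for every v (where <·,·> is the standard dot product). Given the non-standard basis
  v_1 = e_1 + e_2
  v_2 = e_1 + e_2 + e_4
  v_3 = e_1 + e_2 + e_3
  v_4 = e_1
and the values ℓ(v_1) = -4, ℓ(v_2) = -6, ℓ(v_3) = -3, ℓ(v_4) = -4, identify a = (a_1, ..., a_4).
a = (-4, 0, 1, -2)

Write a = (a_1, ..., a_4) in the standard basis. For each basis vector v_i, ℓ(v_i) = <v_i, a> is a linear equation in the a_j's. Collect the n equations into a matrix system V a = ℓ, where row i of V is v_i (expressed in the standard basis). Since V is invertible (lower-triangular with 1s on the diagonal, up to permutation), solve by back-substitution:
  V =
[[1, 1, 0, 0],
 [1, 1, 0, 1],
 [1, 1, 1, 0],
 [1, 0, 0, 0]]
  V a = (-4, -6, -3, -4)
Solving gives a = (-4, 0, 1, -2).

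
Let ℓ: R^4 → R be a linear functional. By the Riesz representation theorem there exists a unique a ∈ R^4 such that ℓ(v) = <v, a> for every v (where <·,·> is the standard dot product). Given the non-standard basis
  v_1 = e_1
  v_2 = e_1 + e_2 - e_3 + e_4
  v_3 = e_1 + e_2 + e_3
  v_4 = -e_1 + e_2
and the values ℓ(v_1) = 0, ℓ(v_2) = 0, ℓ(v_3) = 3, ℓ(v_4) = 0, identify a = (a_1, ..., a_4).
a = (0, 0, 3, 3)

Write a = (a_1, ..., a_4) in the standard basis. For each basis vector v_i, ℓ(v_i) = <v_i, a> is a linear equation in the a_j's. Collect the n equations into a matrix system V a = ℓ, where row i of V is v_i (expressed in the standard basis). Since V is invertible (lower-triangular with 1s on the diagonal, up to permutation), solve by back-substitution:
  V =
[[1, 0, 0, 0],
 [1, 1, -1, 1],
 [1, 1, 1, 0],
 [-1, 1, 0, 0]]
  V a = (0, 0, 3, 0)
Solving gives a = (0, 0, 3, 3).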